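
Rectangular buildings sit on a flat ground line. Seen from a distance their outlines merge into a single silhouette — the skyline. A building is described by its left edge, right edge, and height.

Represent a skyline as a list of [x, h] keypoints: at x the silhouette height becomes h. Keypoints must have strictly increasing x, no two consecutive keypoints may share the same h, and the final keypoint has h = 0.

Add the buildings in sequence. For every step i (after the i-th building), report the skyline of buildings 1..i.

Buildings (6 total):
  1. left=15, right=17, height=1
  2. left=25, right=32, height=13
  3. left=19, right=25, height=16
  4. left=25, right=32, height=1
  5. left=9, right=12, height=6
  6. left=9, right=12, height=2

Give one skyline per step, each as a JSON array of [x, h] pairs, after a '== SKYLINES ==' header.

== SKYLINES ==
[[15,1],[17,0]]
[[15,1],[17,0],[25,13],[32,0]]
[[15,1],[17,0],[19,16],[25,13],[32,0]]
[[15,1],[17,0],[19,16],[25,13],[32,0]]
[[9,6],[12,0],[15,1],[17,0],[19,16],[25,13],[32,0]]
[[9,6],[12,0],[15,1],[17,0],[19,16],[25,13],[32,0]]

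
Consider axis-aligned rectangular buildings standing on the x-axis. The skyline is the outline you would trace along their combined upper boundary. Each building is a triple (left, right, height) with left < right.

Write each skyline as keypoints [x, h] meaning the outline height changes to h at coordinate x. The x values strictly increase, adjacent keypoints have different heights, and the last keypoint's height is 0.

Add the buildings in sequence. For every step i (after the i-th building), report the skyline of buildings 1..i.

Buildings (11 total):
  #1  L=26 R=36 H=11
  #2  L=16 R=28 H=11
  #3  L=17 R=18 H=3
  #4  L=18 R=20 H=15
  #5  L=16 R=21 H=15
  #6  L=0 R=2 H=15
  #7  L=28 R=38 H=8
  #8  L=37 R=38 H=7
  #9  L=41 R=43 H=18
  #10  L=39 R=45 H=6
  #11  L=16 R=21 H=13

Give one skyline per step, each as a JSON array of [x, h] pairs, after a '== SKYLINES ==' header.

== SKYLINES ==
[[26,11],[36,0]]
[[16,11],[36,0]]
[[16,11],[36,0]]
[[16,11],[18,15],[20,11],[36,0]]
[[16,15],[21,11],[36,0]]
[[0,15],[2,0],[16,15],[21,11],[36,0]]
[[0,15],[2,0],[16,15],[21,11],[36,8],[38,0]]
[[0,15],[2,0],[16,15],[21,11],[36,8],[38,0]]
[[0,15],[2,0],[16,15],[21,11],[36,8],[38,0],[41,18],[43,0]]
[[0,15],[2,0],[16,15],[21,11],[36,8],[38,0],[39,6],[41,18],[43,6],[45,0]]
[[0,15],[2,0],[16,15],[21,11],[36,8],[38,0],[39,6],[41,18],[43,6],[45,0]]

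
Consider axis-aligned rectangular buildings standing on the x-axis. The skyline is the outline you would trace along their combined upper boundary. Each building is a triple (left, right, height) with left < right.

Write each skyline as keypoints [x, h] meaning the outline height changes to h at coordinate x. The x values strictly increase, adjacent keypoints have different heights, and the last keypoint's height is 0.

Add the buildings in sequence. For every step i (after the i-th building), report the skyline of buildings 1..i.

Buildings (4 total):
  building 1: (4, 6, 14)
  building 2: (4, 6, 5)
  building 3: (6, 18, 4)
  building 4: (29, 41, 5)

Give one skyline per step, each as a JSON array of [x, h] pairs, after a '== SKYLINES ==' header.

== SKYLINES ==
[[4,14],[6,0]]
[[4,14],[6,0]]
[[4,14],[6,4],[18,0]]
[[4,14],[6,4],[18,0],[29,5],[41,0]]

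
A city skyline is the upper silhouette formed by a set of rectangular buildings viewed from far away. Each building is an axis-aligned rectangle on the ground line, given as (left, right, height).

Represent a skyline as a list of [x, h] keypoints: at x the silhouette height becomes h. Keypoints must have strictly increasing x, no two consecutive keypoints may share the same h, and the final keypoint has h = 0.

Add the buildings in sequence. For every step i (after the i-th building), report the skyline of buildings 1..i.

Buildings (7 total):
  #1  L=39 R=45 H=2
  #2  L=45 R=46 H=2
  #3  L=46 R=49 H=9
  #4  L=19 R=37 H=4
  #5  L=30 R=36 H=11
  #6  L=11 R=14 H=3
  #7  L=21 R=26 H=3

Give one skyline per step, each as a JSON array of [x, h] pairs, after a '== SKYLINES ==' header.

== SKYLINES ==
[[39,2],[45,0]]
[[39,2],[46,0]]
[[39,2],[46,9],[49,0]]
[[19,4],[37,0],[39,2],[46,9],[49,0]]
[[19,4],[30,11],[36,4],[37,0],[39,2],[46,9],[49,0]]
[[11,3],[14,0],[19,4],[30,11],[36,4],[37,0],[39,2],[46,9],[49,0]]
[[11,3],[14,0],[19,4],[30,11],[36,4],[37,0],[39,2],[46,9],[49,0]]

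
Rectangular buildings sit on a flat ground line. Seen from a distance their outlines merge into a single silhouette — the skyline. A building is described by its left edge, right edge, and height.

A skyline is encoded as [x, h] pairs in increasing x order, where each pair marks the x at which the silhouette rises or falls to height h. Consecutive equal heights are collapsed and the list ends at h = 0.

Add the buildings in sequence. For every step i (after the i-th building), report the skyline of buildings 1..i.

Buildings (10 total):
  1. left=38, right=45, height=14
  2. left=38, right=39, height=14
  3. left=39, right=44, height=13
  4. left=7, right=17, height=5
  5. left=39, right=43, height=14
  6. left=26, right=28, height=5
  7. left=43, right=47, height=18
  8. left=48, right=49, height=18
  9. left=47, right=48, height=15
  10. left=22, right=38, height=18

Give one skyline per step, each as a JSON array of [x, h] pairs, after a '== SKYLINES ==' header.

== SKYLINES ==
[[38,14],[45,0]]
[[38,14],[45,0]]
[[38,14],[45,0]]
[[7,5],[17,0],[38,14],[45,0]]
[[7,5],[17,0],[38,14],[45,0]]
[[7,5],[17,0],[26,5],[28,0],[38,14],[45,0]]
[[7,5],[17,0],[26,5],[28,0],[38,14],[43,18],[47,0]]
[[7,5],[17,0],[26,5],[28,0],[38,14],[43,18],[47,0],[48,18],[49,0]]
[[7,5],[17,0],[26,5],[28,0],[38,14],[43,18],[47,15],[48,18],[49,0]]
[[7,5],[17,0],[22,18],[38,14],[43,18],[47,15],[48,18],[49,0]]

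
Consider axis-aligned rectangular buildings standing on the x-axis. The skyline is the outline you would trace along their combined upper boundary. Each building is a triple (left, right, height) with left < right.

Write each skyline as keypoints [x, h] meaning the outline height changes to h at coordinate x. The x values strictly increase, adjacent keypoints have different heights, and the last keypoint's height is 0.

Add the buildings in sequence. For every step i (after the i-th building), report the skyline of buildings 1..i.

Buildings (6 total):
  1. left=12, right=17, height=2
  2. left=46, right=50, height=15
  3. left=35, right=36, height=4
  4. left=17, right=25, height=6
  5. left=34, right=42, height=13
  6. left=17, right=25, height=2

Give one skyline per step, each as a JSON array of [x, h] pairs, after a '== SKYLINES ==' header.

== SKYLINES ==
[[12,2],[17,0]]
[[12,2],[17,0],[46,15],[50,0]]
[[12,2],[17,0],[35,4],[36,0],[46,15],[50,0]]
[[12,2],[17,6],[25,0],[35,4],[36,0],[46,15],[50,0]]
[[12,2],[17,6],[25,0],[34,13],[42,0],[46,15],[50,0]]
[[12,2],[17,6],[25,0],[34,13],[42,0],[46,15],[50,0]]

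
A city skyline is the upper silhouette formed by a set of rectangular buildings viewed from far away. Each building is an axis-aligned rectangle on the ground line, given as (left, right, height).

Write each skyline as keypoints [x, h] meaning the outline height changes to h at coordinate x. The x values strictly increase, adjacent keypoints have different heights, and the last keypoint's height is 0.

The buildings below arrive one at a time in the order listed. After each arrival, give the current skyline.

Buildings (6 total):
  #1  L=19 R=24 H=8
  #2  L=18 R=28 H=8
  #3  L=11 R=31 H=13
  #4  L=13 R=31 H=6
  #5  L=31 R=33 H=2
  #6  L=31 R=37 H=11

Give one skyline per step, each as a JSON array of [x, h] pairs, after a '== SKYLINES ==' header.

== SKYLINES ==
[[19,8],[24,0]]
[[18,8],[28,0]]
[[11,13],[31,0]]
[[11,13],[31,0]]
[[11,13],[31,2],[33,0]]
[[11,13],[31,11],[37,0]]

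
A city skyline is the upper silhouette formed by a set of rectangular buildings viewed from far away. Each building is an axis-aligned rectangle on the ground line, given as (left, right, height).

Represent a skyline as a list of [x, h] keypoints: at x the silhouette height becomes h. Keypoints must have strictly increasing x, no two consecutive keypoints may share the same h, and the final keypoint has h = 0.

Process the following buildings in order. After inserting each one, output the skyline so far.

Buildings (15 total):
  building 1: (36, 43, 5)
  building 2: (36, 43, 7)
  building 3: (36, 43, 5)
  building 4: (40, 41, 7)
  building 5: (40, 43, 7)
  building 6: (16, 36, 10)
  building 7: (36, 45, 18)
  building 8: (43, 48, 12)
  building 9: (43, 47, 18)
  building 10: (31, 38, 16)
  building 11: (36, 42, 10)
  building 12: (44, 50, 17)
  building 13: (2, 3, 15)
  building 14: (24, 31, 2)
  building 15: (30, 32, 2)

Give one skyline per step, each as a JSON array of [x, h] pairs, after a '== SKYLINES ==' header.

== SKYLINES ==
[[36,5],[43,0]]
[[36,7],[43,0]]
[[36,7],[43,0]]
[[36,7],[43,0]]
[[36,7],[43,0]]
[[16,10],[36,7],[43,0]]
[[16,10],[36,18],[45,0]]
[[16,10],[36,18],[45,12],[48,0]]
[[16,10],[36,18],[47,12],[48,0]]
[[16,10],[31,16],[36,18],[47,12],[48,0]]
[[16,10],[31,16],[36,18],[47,12],[48,0]]
[[16,10],[31,16],[36,18],[47,17],[50,0]]
[[2,15],[3,0],[16,10],[31,16],[36,18],[47,17],[50,0]]
[[2,15],[3,0],[16,10],[31,16],[36,18],[47,17],[50,0]]
[[2,15],[3,0],[16,10],[31,16],[36,18],[47,17],[50,0]]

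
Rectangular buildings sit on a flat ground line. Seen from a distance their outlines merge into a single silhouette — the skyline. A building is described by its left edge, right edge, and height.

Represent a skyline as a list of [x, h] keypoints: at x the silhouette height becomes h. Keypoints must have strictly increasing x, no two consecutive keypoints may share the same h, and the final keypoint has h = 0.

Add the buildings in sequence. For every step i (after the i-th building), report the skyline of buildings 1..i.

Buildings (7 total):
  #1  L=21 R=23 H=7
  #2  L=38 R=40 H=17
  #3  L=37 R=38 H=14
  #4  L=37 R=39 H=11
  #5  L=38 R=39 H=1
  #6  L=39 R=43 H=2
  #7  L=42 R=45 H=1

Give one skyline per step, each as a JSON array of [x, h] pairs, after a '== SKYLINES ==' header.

== SKYLINES ==
[[21,7],[23,0]]
[[21,7],[23,0],[38,17],[40,0]]
[[21,7],[23,0],[37,14],[38,17],[40,0]]
[[21,7],[23,0],[37,14],[38,17],[40,0]]
[[21,7],[23,0],[37,14],[38,17],[40,0]]
[[21,7],[23,0],[37,14],[38,17],[40,2],[43,0]]
[[21,7],[23,0],[37,14],[38,17],[40,2],[43,1],[45,0]]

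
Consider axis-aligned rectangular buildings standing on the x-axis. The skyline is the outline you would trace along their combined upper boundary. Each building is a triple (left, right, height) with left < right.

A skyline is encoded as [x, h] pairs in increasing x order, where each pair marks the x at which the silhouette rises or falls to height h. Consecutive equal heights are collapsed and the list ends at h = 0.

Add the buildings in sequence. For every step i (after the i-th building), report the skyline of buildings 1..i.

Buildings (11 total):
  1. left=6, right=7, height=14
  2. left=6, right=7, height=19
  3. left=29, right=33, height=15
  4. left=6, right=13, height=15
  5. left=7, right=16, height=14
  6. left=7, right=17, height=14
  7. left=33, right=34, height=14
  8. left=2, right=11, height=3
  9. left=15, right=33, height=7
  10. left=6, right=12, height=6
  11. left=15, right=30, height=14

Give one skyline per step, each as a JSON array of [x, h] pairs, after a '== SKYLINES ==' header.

== SKYLINES ==
[[6,14],[7,0]]
[[6,19],[7,0]]
[[6,19],[7,0],[29,15],[33,0]]
[[6,19],[7,15],[13,0],[29,15],[33,0]]
[[6,19],[7,15],[13,14],[16,0],[29,15],[33,0]]
[[6,19],[7,15],[13,14],[17,0],[29,15],[33,0]]
[[6,19],[7,15],[13,14],[17,0],[29,15],[33,14],[34,0]]
[[2,3],[6,19],[7,15],[13,14],[17,0],[29,15],[33,14],[34,0]]
[[2,3],[6,19],[7,15],[13,14],[17,7],[29,15],[33,14],[34,0]]
[[2,3],[6,19],[7,15],[13,14],[17,7],[29,15],[33,14],[34,0]]
[[2,3],[6,19],[7,15],[13,14],[29,15],[33,14],[34,0]]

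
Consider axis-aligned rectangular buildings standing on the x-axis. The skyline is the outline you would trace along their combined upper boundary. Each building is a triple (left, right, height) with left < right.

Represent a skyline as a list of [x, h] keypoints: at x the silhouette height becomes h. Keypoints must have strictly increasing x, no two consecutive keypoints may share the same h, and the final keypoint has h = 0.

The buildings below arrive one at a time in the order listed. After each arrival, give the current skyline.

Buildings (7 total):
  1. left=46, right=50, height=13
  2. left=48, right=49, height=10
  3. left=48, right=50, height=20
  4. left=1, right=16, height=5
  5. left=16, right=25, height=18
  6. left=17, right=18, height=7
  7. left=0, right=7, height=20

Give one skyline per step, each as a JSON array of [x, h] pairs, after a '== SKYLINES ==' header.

== SKYLINES ==
[[46,13],[50,0]]
[[46,13],[50,0]]
[[46,13],[48,20],[50,0]]
[[1,5],[16,0],[46,13],[48,20],[50,0]]
[[1,5],[16,18],[25,0],[46,13],[48,20],[50,0]]
[[1,5],[16,18],[25,0],[46,13],[48,20],[50,0]]
[[0,20],[7,5],[16,18],[25,0],[46,13],[48,20],[50,0]]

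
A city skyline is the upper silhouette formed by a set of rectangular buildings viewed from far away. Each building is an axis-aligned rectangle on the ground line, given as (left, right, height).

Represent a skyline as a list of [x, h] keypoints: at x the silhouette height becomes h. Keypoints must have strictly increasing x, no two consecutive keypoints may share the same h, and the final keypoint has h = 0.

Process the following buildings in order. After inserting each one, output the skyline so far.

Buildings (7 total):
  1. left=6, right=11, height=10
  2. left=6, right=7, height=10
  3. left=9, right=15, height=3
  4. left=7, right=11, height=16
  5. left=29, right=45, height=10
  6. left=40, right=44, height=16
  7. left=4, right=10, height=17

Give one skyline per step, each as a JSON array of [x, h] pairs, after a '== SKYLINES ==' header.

== SKYLINES ==
[[6,10],[11,0]]
[[6,10],[11,0]]
[[6,10],[11,3],[15,0]]
[[6,10],[7,16],[11,3],[15,0]]
[[6,10],[7,16],[11,3],[15,0],[29,10],[45,0]]
[[6,10],[7,16],[11,3],[15,0],[29,10],[40,16],[44,10],[45,0]]
[[4,17],[10,16],[11,3],[15,0],[29,10],[40,16],[44,10],[45,0]]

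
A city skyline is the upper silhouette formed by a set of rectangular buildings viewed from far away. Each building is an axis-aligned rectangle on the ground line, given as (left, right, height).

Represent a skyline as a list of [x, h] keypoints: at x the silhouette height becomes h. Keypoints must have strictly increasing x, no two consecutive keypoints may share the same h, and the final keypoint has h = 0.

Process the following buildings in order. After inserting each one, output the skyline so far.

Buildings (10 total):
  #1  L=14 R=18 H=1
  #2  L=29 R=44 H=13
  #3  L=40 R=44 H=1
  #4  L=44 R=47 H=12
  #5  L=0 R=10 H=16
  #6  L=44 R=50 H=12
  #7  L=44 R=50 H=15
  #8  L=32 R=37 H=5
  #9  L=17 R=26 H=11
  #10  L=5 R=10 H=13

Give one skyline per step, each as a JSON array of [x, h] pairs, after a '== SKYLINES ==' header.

== SKYLINES ==
[[14,1],[18,0]]
[[14,1],[18,0],[29,13],[44,0]]
[[14,1],[18,0],[29,13],[44,0]]
[[14,1],[18,0],[29,13],[44,12],[47,0]]
[[0,16],[10,0],[14,1],[18,0],[29,13],[44,12],[47,0]]
[[0,16],[10,0],[14,1],[18,0],[29,13],[44,12],[50,0]]
[[0,16],[10,0],[14,1],[18,0],[29,13],[44,15],[50,0]]
[[0,16],[10,0],[14,1],[18,0],[29,13],[44,15],[50,0]]
[[0,16],[10,0],[14,1],[17,11],[26,0],[29,13],[44,15],[50,0]]
[[0,16],[10,0],[14,1],[17,11],[26,0],[29,13],[44,15],[50,0]]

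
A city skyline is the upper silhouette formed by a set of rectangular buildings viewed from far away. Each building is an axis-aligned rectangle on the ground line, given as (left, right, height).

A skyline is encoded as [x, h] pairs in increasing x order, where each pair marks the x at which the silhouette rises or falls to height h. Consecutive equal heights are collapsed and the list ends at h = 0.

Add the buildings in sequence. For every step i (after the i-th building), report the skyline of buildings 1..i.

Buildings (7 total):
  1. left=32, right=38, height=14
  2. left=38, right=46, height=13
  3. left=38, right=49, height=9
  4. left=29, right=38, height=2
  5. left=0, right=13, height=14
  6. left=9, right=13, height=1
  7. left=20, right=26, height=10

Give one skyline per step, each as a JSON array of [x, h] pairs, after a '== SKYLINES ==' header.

== SKYLINES ==
[[32,14],[38,0]]
[[32,14],[38,13],[46,0]]
[[32,14],[38,13],[46,9],[49,0]]
[[29,2],[32,14],[38,13],[46,9],[49,0]]
[[0,14],[13,0],[29,2],[32,14],[38,13],[46,9],[49,0]]
[[0,14],[13,0],[29,2],[32,14],[38,13],[46,9],[49,0]]
[[0,14],[13,0],[20,10],[26,0],[29,2],[32,14],[38,13],[46,9],[49,0]]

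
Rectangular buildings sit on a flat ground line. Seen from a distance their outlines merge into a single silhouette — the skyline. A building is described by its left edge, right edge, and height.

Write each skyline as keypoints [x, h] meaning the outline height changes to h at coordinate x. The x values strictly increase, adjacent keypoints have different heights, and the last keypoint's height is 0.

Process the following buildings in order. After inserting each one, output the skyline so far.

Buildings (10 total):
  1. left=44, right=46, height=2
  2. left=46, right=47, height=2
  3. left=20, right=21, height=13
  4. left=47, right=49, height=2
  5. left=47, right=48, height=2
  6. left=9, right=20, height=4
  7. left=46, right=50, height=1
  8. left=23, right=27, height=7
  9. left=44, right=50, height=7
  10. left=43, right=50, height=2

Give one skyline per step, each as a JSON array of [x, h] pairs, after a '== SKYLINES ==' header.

== SKYLINES ==
[[44,2],[46,0]]
[[44,2],[47,0]]
[[20,13],[21,0],[44,2],[47,0]]
[[20,13],[21,0],[44,2],[49,0]]
[[20,13],[21,0],[44,2],[49,0]]
[[9,4],[20,13],[21,0],[44,2],[49,0]]
[[9,4],[20,13],[21,0],[44,2],[49,1],[50,0]]
[[9,4],[20,13],[21,0],[23,7],[27,0],[44,2],[49,1],[50,0]]
[[9,4],[20,13],[21,0],[23,7],[27,0],[44,7],[50,0]]
[[9,4],[20,13],[21,0],[23,7],[27,0],[43,2],[44,7],[50,0]]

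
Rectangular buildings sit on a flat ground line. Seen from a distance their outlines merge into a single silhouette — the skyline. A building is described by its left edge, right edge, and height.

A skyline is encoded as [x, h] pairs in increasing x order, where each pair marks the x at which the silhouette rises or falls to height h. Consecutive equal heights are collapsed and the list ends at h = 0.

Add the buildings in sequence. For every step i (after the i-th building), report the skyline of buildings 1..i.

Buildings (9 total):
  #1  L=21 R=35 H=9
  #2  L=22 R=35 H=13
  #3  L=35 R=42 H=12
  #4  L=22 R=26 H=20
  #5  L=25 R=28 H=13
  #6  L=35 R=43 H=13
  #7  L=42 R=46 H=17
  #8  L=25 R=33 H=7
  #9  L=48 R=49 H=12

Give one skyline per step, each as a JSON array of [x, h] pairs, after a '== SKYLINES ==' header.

== SKYLINES ==
[[21,9],[35,0]]
[[21,9],[22,13],[35,0]]
[[21,9],[22,13],[35,12],[42,0]]
[[21,9],[22,20],[26,13],[35,12],[42,0]]
[[21,9],[22,20],[26,13],[35,12],[42,0]]
[[21,9],[22,20],[26,13],[43,0]]
[[21,9],[22,20],[26,13],[42,17],[46,0]]
[[21,9],[22,20],[26,13],[42,17],[46,0]]
[[21,9],[22,20],[26,13],[42,17],[46,0],[48,12],[49,0]]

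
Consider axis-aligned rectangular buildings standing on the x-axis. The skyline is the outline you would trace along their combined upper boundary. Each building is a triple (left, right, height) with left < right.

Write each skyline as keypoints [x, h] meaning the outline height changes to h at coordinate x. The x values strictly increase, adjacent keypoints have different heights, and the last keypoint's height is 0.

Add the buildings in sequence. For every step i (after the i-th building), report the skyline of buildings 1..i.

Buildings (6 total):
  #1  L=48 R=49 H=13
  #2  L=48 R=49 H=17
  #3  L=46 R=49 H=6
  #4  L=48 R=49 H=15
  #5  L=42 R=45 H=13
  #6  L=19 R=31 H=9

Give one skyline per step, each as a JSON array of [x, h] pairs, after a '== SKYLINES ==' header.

== SKYLINES ==
[[48,13],[49,0]]
[[48,17],[49,0]]
[[46,6],[48,17],[49,0]]
[[46,6],[48,17],[49,0]]
[[42,13],[45,0],[46,6],[48,17],[49,0]]
[[19,9],[31,0],[42,13],[45,0],[46,6],[48,17],[49,0]]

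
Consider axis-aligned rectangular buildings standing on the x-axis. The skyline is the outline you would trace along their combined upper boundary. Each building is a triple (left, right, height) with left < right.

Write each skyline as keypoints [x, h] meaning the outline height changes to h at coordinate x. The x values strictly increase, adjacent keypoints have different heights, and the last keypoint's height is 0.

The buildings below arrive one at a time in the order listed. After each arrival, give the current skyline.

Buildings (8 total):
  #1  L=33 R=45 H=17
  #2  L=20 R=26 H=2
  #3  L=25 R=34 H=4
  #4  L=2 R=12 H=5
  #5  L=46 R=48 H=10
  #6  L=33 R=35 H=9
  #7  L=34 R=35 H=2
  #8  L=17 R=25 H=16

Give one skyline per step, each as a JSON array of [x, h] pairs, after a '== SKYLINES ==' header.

== SKYLINES ==
[[33,17],[45,0]]
[[20,2],[26,0],[33,17],[45,0]]
[[20,2],[25,4],[33,17],[45,0]]
[[2,5],[12,0],[20,2],[25,4],[33,17],[45,0]]
[[2,5],[12,0],[20,2],[25,4],[33,17],[45,0],[46,10],[48,0]]
[[2,5],[12,0],[20,2],[25,4],[33,17],[45,0],[46,10],[48,0]]
[[2,5],[12,0],[20,2],[25,4],[33,17],[45,0],[46,10],[48,0]]
[[2,5],[12,0],[17,16],[25,4],[33,17],[45,0],[46,10],[48,0]]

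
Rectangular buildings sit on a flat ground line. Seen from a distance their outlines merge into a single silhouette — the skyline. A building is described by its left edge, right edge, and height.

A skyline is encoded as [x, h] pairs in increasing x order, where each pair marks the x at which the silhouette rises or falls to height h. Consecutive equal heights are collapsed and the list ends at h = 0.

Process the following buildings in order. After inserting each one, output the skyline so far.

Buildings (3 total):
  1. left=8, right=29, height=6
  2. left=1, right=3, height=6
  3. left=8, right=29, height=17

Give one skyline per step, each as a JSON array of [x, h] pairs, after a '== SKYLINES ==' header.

== SKYLINES ==
[[8,6],[29,0]]
[[1,6],[3,0],[8,6],[29,0]]
[[1,6],[3,0],[8,17],[29,0]]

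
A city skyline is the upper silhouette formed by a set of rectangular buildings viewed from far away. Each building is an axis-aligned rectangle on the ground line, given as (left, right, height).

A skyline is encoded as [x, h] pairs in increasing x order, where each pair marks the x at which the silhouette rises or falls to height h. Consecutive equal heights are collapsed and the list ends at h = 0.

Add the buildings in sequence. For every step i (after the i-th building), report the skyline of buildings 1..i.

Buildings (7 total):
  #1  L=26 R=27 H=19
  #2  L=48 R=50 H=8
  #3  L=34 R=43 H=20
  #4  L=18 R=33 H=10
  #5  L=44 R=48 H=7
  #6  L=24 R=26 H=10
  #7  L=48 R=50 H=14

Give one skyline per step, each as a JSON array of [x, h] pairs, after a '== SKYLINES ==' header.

== SKYLINES ==
[[26,19],[27,0]]
[[26,19],[27,0],[48,8],[50,0]]
[[26,19],[27,0],[34,20],[43,0],[48,8],[50,0]]
[[18,10],[26,19],[27,10],[33,0],[34,20],[43,0],[48,8],[50,0]]
[[18,10],[26,19],[27,10],[33,0],[34,20],[43,0],[44,7],[48,8],[50,0]]
[[18,10],[26,19],[27,10],[33,0],[34,20],[43,0],[44,7],[48,8],[50,0]]
[[18,10],[26,19],[27,10],[33,0],[34,20],[43,0],[44,7],[48,14],[50,0]]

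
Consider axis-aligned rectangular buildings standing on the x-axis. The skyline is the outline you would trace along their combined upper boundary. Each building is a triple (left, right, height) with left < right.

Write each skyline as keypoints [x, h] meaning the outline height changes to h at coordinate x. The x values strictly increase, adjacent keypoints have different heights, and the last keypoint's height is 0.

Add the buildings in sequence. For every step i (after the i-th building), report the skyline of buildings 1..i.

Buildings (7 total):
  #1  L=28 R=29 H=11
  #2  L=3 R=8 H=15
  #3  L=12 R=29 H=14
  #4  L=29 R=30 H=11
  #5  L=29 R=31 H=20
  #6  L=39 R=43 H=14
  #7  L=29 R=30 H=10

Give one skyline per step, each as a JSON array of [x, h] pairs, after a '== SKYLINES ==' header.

== SKYLINES ==
[[28,11],[29,0]]
[[3,15],[8,0],[28,11],[29,0]]
[[3,15],[8,0],[12,14],[29,0]]
[[3,15],[8,0],[12,14],[29,11],[30,0]]
[[3,15],[8,0],[12,14],[29,20],[31,0]]
[[3,15],[8,0],[12,14],[29,20],[31,0],[39,14],[43,0]]
[[3,15],[8,0],[12,14],[29,20],[31,0],[39,14],[43,0]]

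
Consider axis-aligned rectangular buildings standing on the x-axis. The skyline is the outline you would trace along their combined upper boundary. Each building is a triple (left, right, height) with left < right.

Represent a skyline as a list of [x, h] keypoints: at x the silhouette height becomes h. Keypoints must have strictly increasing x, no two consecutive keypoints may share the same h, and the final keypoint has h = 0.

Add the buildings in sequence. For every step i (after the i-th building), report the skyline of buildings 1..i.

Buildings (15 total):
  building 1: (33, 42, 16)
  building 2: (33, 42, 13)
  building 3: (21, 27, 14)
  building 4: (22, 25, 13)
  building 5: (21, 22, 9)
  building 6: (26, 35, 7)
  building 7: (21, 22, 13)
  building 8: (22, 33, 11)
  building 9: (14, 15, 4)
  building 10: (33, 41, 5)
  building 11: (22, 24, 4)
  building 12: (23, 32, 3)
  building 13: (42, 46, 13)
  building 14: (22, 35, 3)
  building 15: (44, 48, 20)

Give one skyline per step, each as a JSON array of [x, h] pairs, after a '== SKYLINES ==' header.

== SKYLINES ==
[[33,16],[42,0]]
[[33,16],[42,0]]
[[21,14],[27,0],[33,16],[42,0]]
[[21,14],[27,0],[33,16],[42,0]]
[[21,14],[27,0],[33,16],[42,0]]
[[21,14],[27,7],[33,16],[42,0]]
[[21,14],[27,7],[33,16],[42,0]]
[[21,14],[27,11],[33,16],[42,0]]
[[14,4],[15,0],[21,14],[27,11],[33,16],[42,0]]
[[14,4],[15,0],[21,14],[27,11],[33,16],[42,0]]
[[14,4],[15,0],[21,14],[27,11],[33,16],[42,0]]
[[14,4],[15,0],[21,14],[27,11],[33,16],[42,0]]
[[14,4],[15,0],[21,14],[27,11],[33,16],[42,13],[46,0]]
[[14,4],[15,0],[21,14],[27,11],[33,16],[42,13],[46,0]]
[[14,4],[15,0],[21,14],[27,11],[33,16],[42,13],[44,20],[48,0]]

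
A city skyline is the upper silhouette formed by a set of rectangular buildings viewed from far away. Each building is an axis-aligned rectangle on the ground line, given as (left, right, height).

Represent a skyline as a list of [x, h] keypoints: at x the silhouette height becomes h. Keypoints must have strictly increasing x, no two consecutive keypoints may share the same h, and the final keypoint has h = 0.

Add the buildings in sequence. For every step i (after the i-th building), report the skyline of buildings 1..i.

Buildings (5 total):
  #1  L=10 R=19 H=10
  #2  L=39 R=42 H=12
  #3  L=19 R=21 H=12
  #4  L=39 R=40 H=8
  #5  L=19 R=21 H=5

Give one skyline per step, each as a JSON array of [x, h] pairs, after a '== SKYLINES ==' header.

== SKYLINES ==
[[10,10],[19,0]]
[[10,10],[19,0],[39,12],[42,0]]
[[10,10],[19,12],[21,0],[39,12],[42,0]]
[[10,10],[19,12],[21,0],[39,12],[42,0]]
[[10,10],[19,12],[21,0],[39,12],[42,0]]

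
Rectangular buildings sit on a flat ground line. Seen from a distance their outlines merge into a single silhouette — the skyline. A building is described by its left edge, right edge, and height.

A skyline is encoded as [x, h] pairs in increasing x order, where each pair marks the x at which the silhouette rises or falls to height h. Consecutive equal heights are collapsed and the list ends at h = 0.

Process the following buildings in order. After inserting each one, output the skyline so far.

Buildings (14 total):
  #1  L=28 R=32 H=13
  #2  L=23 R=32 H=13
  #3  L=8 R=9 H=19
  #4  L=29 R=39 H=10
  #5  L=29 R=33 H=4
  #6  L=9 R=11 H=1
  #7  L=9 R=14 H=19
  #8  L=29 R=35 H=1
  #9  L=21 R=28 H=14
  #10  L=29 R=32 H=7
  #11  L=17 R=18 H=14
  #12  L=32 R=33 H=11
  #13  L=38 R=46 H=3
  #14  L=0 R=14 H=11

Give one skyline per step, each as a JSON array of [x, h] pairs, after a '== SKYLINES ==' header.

== SKYLINES ==
[[28,13],[32,0]]
[[23,13],[32,0]]
[[8,19],[9,0],[23,13],[32,0]]
[[8,19],[9,0],[23,13],[32,10],[39,0]]
[[8,19],[9,0],[23,13],[32,10],[39,0]]
[[8,19],[9,1],[11,0],[23,13],[32,10],[39,0]]
[[8,19],[14,0],[23,13],[32,10],[39,0]]
[[8,19],[14,0],[23,13],[32,10],[39,0]]
[[8,19],[14,0],[21,14],[28,13],[32,10],[39,0]]
[[8,19],[14,0],[21,14],[28,13],[32,10],[39,0]]
[[8,19],[14,0],[17,14],[18,0],[21,14],[28,13],[32,10],[39,0]]
[[8,19],[14,0],[17,14],[18,0],[21,14],[28,13],[32,11],[33,10],[39,0]]
[[8,19],[14,0],[17,14],[18,0],[21,14],[28,13],[32,11],[33,10],[39,3],[46,0]]
[[0,11],[8,19],[14,0],[17,14],[18,0],[21,14],[28,13],[32,11],[33,10],[39,3],[46,0]]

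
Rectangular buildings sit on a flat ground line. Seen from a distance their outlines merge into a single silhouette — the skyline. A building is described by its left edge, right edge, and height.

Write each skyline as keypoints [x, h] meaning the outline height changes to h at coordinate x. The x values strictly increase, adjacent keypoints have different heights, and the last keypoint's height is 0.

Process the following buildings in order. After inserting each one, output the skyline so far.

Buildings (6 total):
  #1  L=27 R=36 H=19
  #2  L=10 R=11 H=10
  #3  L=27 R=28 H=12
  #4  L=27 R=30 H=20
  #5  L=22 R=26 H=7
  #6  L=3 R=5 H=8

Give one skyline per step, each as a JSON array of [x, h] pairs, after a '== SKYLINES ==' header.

== SKYLINES ==
[[27,19],[36,0]]
[[10,10],[11,0],[27,19],[36,0]]
[[10,10],[11,0],[27,19],[36,0]]
[[10,10],[11,0],[27,20],[30,19],[36,0]]
[[10,10],[11,0],[22,7],[26,0],[27,20],[30,19],[36,0]]
[[3,8],[5,0],[10,10],[11,0],[22,7],[26,0],[27,20],[30,19],[36,0]]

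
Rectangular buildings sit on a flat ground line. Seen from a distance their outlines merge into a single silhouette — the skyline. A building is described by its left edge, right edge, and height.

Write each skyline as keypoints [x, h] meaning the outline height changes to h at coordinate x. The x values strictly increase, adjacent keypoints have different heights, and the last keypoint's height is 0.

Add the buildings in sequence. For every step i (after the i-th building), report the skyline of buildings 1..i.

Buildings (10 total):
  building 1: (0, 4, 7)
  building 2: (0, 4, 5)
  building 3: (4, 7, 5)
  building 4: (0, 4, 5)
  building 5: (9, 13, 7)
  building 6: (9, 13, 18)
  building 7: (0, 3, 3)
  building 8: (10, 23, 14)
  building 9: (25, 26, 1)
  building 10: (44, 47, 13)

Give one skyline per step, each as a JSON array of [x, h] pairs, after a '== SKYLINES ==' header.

== SKYLINES ==
[[0,7],[4,0]]
[[0,7],[4,0]]
[[0,7],[4,5],[7,0]]
[[0,7],[4,5],[7,0]]
[[0,7],[4,5],[7,0],[9,7],[13,0]]
[[0,7],[4,5],[7,0],[9,18],[13,0]]
[[0,7],[4,5],[7,0],[9,18],[13,0]]
[[0,7],[4,5],[7,0],[9,18],[13,14],[23,0]]
[[0,7],[4,5],[7,0],[9,18],[13,14],[23,0],[25,1],[26,0]]
[[0,7],[4,5],[7,0],[9,18],[13,14],[23,0],[25,1],[26,0],[44,13],[47,0]]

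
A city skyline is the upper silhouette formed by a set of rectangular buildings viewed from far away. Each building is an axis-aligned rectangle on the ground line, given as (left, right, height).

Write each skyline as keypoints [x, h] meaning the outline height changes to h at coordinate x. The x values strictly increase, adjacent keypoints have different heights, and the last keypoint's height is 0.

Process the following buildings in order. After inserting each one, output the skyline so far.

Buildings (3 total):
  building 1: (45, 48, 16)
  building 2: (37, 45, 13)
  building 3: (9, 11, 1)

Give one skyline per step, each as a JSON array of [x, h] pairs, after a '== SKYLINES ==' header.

== SKYLINES ==
[[45,16],[48,0]]
[[37,13],[45,16],[48,0]]
[[9,1],[11,0],[37,13],[45,16],[48,0]]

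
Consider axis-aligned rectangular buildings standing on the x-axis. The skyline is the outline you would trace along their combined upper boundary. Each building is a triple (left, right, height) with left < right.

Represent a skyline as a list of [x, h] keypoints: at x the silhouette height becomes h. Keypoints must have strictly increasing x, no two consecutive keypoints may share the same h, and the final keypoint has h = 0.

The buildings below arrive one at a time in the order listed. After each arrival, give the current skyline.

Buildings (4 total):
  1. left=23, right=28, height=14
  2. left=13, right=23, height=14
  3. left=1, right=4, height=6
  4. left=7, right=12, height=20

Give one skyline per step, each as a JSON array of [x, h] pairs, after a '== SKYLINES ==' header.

== SKYLINES ==
[[23,14],[28,0]]
[[13,14],[28,0]]
[[1,6],[4,0],[13,14],[28,0]]
[[1,6],[4,0],[7,20],[12,0],[13,14],[28,0]]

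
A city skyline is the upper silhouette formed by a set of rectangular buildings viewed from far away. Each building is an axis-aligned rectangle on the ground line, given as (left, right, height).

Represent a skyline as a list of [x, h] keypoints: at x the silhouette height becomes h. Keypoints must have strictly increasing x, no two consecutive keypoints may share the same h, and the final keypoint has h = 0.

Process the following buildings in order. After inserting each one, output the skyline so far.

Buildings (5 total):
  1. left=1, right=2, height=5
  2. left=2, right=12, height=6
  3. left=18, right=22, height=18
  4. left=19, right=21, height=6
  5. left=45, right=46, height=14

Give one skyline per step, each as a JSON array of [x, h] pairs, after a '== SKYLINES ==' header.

== SKYLINES ==
[[1,5],[2,0]]
[[1,5],[2,6],[12,0]]
[[1,5],[2,6],[12,0],[18,18],[22,0]]
[[1,5],[2,6],[12,0],[18,18],[22,0]]
[[1,5],[2,6],[12,0],[18,18],[22,0],[45,14],[46,0]]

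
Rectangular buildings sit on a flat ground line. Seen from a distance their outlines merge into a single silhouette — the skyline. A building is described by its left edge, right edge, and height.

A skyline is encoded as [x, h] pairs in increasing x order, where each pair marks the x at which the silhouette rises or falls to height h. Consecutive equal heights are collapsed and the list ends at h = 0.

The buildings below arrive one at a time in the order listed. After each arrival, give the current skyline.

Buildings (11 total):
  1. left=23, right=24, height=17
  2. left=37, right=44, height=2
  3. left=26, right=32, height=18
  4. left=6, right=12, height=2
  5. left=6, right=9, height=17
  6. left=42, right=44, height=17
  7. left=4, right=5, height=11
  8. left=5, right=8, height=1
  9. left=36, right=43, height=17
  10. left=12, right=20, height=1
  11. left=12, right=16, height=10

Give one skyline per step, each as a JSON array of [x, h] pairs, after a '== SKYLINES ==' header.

== SKYLINES ==
[[23,17],[24,0]]
[[23,17],[24,0],[37,2],[44,0]]
[[23,17],[24,0],[26,18],[32,0],[37,2],[44,0]]
[[6,2],[12,0],[23,17],[24,0],[26,18],[32,0],[37,2],[44,0]]
[[6,17],[9,2],[12,0],[23,17],[24,0],[26,18],[32,0],[37,2],[44,0]]
[[6,17],[9,2],[12,0],[23,17],[24,0],[26,18],[32,0],[37,2],[42,17],[44,0]]
[[4,11],[5,0],[6,17],[9,2],[12,0],[23,17],[24,0],[26,18],[32,0],[37,2],[42,17],[44,0]]
[[4,11],[5,1],[6,17],[9,2],[12,0],[23,17],[24,0],[26,18],[32,0],[37,2],[42,17],[44,0]]
[[4,11],[5,1],[6,17],[9,2],[12,0],[23,17],[24,0],[26,18],[32,0],[36,17],[44,0]]
[[4,11],[5,1],[6,17],[9,2],[12,1],[20,0],[23,17],[24,0],[26,18],[32,0],[36,17],[44,0]]
[[4,11],[5,1],[6,17],[9,2],[12,10],[16,1],[20,0],[23,17],[24,0],[26,18],[32,0],[36,17],[44,0]]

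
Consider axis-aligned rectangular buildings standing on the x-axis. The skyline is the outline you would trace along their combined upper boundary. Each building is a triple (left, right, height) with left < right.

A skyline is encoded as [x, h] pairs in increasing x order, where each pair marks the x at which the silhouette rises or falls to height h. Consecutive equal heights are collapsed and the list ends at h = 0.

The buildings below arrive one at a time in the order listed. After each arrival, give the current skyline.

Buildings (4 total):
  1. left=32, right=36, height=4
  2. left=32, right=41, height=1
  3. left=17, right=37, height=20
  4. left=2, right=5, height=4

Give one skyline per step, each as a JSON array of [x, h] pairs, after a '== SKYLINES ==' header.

== SKYLINES ==
[[32,4],[36,0]]
[[32,4],[36,1],[41,0]]
[[17,20],[37,1],[41,0]]
[[2,4],[5,0],[17,20],[37,1],[41,0]]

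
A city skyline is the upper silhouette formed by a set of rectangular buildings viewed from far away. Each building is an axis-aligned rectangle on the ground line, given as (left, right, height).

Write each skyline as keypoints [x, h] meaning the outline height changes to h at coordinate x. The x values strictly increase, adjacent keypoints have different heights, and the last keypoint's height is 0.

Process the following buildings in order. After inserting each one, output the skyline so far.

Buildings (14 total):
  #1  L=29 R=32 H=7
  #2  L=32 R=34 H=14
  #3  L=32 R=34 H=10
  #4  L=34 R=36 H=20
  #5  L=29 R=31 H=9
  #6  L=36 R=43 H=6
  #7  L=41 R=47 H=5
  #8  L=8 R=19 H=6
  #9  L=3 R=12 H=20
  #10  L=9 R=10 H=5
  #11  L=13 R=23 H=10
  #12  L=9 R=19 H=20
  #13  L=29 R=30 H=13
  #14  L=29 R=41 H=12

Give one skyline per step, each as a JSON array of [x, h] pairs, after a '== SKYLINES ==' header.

== SKYLINES ==
[[29,7],[32,0]]
[[29,7],[32,14],[34,0]]
[[29,7],[32,14],[34,0]]
[[29,7],[32,14],[34,20],[36,0]]
[[29,9],[31,7],[32,14],[34,20],[36,0]]
[[29,9],[31,7],[32,14],[34,20],[36,6],[43,0]]
[[29,9],[31,7],[32,14],[34,20],[36,6],[43,5],[47,0]]
[[8,6],[19,0],[29,9],[31,7],[32,14],[34,20],[36,6],[43,5],[47,0]]
[[3,20],[12,6],[19,0],[29,9],[31,7],[32,14],[34,20],[36,6],[43,5],[47,0]]
[[3,20],[12,6],[19,0],[29,9],[31,7],[32,14],[34,20],[36,6],[43,5],[47,0]]
[[3,20],[12,6],[13,10],[23,0],[29,9],[31,7],[32,14],[34,20],[36,6],[43,5],[47,0]]
[[3,20],[19,10],[23,0],[29,9],[31,7],[32,14],[34,20],[36,6],[43,5],[47,0]]
[[3,20],[19,10],[23,0],[29,13],[30,9],[31,7],[32,14],[34,20],[36,6],[43,5],[47,0]]
[[3,20],[19,10],[23,0],[29,13],[30,12],[32,14],[34,20],[36,12],[41,6],[43,5],[47,0]]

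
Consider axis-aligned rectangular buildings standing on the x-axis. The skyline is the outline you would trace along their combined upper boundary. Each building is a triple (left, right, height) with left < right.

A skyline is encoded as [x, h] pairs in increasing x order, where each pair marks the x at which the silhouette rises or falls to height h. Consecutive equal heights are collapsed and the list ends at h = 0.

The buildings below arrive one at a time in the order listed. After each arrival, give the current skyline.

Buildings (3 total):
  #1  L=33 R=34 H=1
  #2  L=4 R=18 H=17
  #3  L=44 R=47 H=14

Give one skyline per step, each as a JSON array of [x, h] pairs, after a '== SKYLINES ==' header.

== SKYLINES ==
[[33,1],[34,0]]
[[4,17],[18,0],[33,1],[34,0]]
[[4,17],[18,0],[33,1],[34,0],[44,14],[47,0]]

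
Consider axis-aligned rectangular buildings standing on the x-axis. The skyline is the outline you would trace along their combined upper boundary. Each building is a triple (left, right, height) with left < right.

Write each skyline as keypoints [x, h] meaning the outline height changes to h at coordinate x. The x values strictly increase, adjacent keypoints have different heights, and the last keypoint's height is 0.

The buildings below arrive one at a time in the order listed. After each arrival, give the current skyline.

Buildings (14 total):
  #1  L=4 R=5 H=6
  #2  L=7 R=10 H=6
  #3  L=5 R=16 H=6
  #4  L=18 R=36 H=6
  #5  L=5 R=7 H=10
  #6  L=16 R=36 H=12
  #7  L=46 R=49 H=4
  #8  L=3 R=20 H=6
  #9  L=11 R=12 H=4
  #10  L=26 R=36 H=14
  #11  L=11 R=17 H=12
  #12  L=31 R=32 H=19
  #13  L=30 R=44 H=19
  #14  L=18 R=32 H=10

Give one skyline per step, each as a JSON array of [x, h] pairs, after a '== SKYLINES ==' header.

== SKYLINES ==
[[4,6],[5,0]]
[[4,6],[5,0],[7,6],[10,0]]
[[4,6],[16,0]]
[[4,6],[16,0],[18,6],[36,0]]
[[4,6],[5,10],[7,6],[16,0],[18,6],[36,0]]
[[4,6],[5,10],[7,6],[16,12],[36,0]]
[[4,6],[5,10],[7,6],[16,12],[36,0],[46,4],[49,0]]
[[3,6],[5,10],[7,6],[16,12],[36,0],[46,4],[49,0]]
[[3,6],[5,10],[7,6],[16,12],[36,0],[46,4],[49,0]]
[[3,6],[5,10],[7,6],[16,12],[26,14],[36,0],[46,4],[49,0]]
[[3,6],[5,10],[7,6],[11,12],[26,14],[36,0],[46,4],[49,0]]
[[3,6],[5,10],[7,6],[11,12],[26,14],[31,19],[32,14],[36,0],[46,4],[49,0]]
[[3,6],[5,10],[7,6],[11,12],[26,14],[30,19],[44,0],[46,4],[49,0]]
[[3,6],[5,10],[7,6],[11,12],[26,14],[30,19],[44,0],[46,4],[49,0]]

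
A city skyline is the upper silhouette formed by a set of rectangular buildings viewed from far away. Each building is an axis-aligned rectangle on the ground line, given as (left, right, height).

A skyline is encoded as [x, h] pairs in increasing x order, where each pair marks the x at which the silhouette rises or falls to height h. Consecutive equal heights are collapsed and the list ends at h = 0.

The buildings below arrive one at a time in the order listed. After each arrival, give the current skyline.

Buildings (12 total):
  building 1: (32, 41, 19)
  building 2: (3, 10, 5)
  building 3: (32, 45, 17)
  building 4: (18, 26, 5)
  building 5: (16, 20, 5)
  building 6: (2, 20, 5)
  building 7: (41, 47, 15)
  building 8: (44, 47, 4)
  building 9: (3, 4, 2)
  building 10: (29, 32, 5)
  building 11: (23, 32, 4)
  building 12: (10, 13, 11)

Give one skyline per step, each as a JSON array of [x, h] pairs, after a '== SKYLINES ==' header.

== SKYLINES ==
[[32,19],[41,0]]
[[3,5],[10,0],[32,19],[41,0]]
[[3,5],[10,0],[32,19],[41,17],[45,0]]
[[3,5],[10,0],[18,5],[26,0],[32,19],[41,17],[45,0]]
[[3,5],[10,0],[16,5],[26,0],[32,19],[41,17],[45,0]]
[[2,5],[26,0],[32,19],[41,17],[45,0]]
[[2,5],[26,0],[32,19],[41,17],[45,15],[47,0]]
[[2,5],[26,0],[32,19],[41,17],[45,15],[47,0]]
[[2,5],[26,0],[32,19],[41,17],[45,15],[47,0]]
[[2,5],[26,0],[29,5],[32,19],[41,17],[45,15],[47,0]]
[[2,5],[26,4],[29,5],[32,19],[41,17],[45,15],[47,0]]
[[2,5],[10,11],[13,5],[26,4],[29,5],[32,19],[41,17],[45,15],[47,0]]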